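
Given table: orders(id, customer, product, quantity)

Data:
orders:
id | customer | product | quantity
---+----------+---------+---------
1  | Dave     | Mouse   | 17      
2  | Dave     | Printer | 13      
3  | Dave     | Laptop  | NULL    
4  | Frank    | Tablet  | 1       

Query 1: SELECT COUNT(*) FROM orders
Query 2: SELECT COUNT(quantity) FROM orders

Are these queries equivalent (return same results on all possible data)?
No, not equivalent

Query 1 returns: [(4,)]
Query 2 returns: [(3,)]

Reason: COUNT(*) includes NULLs, COUNT(column) excludes them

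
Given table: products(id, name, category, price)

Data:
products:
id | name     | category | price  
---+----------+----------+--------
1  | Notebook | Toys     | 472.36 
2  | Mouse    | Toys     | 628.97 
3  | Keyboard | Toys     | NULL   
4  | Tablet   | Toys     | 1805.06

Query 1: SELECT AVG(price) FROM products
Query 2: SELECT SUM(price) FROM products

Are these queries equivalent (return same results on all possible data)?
No, not equivalent

Query 1 returns: [(968.7966666666666,)]
Query 2 returns: [(2906.39,)]

Reason: AVG vs SUM give different aggregate values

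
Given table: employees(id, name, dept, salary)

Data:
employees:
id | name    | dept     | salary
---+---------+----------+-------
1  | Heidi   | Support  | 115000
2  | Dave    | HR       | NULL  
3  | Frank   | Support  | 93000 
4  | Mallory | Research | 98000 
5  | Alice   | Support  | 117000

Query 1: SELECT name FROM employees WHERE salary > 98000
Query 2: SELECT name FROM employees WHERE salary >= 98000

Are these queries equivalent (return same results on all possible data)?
No, not equivalent

Query 1 returns: [('Heidi',), ('Alice',)]
Query 2 returns: [('Heidi',), ('Mallory',), ('Alice',)]

Reason: > vs >= gives different results when salary = 98000 exists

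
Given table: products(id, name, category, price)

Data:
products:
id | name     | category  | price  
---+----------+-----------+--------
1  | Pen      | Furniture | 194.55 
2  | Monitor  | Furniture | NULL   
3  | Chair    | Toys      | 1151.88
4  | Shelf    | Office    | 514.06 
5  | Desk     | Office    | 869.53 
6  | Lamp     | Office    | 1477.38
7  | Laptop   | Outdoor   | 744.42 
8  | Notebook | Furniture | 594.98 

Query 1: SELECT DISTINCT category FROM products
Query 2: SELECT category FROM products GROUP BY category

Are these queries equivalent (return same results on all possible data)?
Yes, equivalent

Both queries return: [('Furniture',), ('Office',), ('Outdoor',), ('Toys',)]

Reason: Both get unique categorys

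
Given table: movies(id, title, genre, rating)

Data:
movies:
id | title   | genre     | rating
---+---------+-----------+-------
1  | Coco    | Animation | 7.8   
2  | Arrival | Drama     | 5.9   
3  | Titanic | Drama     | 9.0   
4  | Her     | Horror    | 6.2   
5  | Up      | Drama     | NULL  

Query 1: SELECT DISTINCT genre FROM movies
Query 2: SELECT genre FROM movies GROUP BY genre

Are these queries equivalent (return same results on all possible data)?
Yes, equivalent

Both queries return: [('Animation',), ('Drama',), ('Horror',)]

Reason: Both get unique genres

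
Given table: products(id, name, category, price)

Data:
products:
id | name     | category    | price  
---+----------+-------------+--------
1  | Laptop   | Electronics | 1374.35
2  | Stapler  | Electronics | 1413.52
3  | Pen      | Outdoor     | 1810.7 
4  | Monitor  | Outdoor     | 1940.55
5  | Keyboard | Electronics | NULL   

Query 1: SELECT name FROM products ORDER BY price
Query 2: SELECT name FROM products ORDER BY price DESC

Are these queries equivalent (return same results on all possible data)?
No, not equivalent

Query 1 returns: [('Keyboard',), ('Laptop',), ('Stapler',), ('Pen',), ('Monitor',)]
Query 2 returns: [('Monitor',), ('Pen',), ('Stapler',), ('Laptop',), ('Keyboard',)]

Reason: ASC vs DESC gives opposite ordering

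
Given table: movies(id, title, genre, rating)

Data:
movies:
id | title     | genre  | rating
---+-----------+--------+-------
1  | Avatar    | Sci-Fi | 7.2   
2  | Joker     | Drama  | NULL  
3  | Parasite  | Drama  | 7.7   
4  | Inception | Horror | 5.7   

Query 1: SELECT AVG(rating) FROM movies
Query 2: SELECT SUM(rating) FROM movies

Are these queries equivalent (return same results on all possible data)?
No, not equivalent

Query 1 returns: [(6.866666666666667,)]
Query 2 returns: [(20.6,)]

Reason: AVG vs SUM give different aggregate values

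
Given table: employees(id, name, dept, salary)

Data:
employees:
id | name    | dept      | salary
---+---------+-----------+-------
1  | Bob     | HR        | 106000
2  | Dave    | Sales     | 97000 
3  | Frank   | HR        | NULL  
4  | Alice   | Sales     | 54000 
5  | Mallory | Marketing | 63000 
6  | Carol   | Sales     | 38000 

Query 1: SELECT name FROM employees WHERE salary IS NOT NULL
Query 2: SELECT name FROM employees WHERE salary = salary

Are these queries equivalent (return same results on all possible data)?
Yes, equivalent

Both queries return: [('Alice',), ('Bob',), ('Carol',), ('Dave',), ('Mallory',)]

Reason: IS NOT NULL vs self-equality (both exclude NULLs)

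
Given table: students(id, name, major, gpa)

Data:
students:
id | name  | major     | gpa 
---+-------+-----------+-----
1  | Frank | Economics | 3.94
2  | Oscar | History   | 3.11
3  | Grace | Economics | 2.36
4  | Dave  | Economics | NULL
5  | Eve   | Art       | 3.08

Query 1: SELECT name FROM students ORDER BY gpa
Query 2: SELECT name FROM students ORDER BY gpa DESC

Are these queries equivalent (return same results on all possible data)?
No, not equivalent

Query 1 returns: [('Dave',), ('Grace',), ('Eve',), ('Oscar',), ('Frank',)]
Query 2 returns: [('Frank',), ('Oscar',), ('Eve',), ('Grace',), ('Dave',)]

Reason: ASC vs DESC gives opposite ordering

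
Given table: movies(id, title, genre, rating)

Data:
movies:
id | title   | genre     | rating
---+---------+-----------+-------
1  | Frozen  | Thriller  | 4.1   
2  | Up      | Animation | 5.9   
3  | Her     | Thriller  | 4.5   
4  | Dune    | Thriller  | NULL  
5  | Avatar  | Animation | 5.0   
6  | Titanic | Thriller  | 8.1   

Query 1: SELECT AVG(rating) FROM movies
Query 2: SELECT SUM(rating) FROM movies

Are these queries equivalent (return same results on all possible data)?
No, not equivalent

Query 1 returns: [(5.5200000000000005,)]
Query 2 returns: [(27.6,)]

Reason: AVG vs SUM give different aggregate values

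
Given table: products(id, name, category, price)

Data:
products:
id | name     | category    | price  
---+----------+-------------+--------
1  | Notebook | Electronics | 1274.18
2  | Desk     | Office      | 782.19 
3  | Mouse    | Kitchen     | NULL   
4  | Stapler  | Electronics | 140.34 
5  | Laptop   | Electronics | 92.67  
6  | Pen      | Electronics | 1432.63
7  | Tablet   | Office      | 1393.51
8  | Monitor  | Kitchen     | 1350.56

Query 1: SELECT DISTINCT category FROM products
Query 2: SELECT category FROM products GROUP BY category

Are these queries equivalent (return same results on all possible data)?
Yes, equivalent

Both queries return: [('Electronics',), ('Kitchen',), ('Office',)]

Reason: Both get unique categorys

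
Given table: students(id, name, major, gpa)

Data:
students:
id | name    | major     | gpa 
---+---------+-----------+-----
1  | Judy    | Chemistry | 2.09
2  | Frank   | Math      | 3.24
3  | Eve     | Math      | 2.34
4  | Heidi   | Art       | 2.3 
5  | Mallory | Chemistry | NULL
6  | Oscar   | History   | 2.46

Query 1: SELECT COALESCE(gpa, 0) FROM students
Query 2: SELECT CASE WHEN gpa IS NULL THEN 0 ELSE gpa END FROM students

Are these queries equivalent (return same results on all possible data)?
Yes, equivalent

Both queries return: [(0,), (2.09,), (2.3,), (2.34,), (2.46,), (3.24,)]

Reason: COALESCE vs CASE for NULL handling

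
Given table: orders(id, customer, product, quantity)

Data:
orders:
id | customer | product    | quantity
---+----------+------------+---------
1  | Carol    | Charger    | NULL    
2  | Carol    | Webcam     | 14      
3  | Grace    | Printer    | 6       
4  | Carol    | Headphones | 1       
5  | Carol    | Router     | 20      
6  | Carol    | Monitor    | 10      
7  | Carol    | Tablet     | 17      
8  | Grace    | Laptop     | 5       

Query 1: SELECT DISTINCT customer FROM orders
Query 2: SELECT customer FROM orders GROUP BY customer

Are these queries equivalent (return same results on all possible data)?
Yes, equivalent

Both queries return: [('Carol',), ('Grace',)]

Reason: Both get unique customers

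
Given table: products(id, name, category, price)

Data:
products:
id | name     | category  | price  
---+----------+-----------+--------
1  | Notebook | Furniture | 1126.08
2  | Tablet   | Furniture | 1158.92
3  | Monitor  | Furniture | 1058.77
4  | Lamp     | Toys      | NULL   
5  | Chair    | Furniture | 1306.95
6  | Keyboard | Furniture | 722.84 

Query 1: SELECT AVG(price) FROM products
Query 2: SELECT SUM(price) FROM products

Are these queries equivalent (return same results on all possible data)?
No, not equivalent

Query 1 returns: [(1074.712,)]
Query 2 returns: [(5373.56,)]

Reason: AVG vs SUM give different aggregate values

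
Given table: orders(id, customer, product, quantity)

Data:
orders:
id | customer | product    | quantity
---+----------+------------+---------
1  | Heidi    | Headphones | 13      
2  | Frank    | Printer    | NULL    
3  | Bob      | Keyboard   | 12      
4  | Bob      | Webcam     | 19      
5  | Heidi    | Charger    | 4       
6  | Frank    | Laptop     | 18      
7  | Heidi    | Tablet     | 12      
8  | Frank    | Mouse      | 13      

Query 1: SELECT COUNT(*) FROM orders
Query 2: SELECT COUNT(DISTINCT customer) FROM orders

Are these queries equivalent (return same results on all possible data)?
No, not equivalent

Query 1 returns: [(8,)]
Query 2 returns: [(3,)]

Reason: COUNT(*) counts rows, COUNT(DISTINCT customer) counts unique customers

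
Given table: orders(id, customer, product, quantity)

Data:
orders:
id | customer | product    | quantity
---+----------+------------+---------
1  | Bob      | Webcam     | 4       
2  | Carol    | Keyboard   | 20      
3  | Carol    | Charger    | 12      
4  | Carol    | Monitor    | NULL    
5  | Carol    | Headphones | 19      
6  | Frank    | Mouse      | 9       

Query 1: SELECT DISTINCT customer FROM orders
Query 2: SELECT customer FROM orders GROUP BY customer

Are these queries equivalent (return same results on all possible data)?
Yes, equivalent

Both queries return: [('Bob',), ('Carol',), ('Frank',)]

Reason: Both get unique customers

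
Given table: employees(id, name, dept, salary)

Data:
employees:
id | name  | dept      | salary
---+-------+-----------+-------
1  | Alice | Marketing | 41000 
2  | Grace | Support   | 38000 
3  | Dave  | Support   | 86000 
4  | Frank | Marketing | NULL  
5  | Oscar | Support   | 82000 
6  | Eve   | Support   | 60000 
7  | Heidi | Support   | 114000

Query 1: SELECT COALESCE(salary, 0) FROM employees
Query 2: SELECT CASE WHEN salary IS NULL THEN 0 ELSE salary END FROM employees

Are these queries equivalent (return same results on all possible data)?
Yes, equivalent

Both queries return: [(0,), (38000,), (41000,), (60000,), (82000,), (86000,), (114000,)]

Reason: COALESCE vs CASE for NULL handling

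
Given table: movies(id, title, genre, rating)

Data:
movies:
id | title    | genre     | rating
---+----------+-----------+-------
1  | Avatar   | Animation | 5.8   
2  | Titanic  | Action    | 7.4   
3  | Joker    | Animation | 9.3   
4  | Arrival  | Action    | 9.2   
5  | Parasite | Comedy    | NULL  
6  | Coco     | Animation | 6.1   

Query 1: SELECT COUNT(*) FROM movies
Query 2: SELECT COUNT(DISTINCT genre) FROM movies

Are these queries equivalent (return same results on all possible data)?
No, not equivalent

Query 1 returns: [(6,)]
Query 2 returns: [(3,)]

Reason: COUNT(*) counts rows, COUNT(DISTINCT genre) counts unique genres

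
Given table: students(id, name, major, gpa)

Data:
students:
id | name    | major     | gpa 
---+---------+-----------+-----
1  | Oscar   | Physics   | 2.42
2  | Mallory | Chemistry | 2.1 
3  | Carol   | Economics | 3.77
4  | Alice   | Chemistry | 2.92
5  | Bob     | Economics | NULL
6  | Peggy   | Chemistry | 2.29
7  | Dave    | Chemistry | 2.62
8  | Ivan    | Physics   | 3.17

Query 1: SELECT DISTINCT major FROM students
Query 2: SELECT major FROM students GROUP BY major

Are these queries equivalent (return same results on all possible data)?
Yes, equivalent

Both queries return: [('Chemistry',), ('Economics',), ('Physics',)]

Reason: Both get unique majors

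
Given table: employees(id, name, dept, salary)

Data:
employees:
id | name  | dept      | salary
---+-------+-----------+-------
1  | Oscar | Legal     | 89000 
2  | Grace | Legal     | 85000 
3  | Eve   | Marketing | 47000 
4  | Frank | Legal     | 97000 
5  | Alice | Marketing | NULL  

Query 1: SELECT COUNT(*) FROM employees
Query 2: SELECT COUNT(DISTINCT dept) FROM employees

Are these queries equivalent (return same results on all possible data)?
No, not equivalent

Query 1 returns: [(5,)]
Query 2 returns: [(2,)]

Reason: COUNT(*) counts rows, COUNT(DISTINCT dept) counts unique depts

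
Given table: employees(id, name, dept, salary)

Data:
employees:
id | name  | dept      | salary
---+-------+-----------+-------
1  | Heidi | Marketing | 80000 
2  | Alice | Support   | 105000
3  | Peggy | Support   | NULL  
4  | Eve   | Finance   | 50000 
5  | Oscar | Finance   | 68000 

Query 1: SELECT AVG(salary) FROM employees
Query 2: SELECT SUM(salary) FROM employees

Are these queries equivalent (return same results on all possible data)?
No, not equivalent

Query 1 returns: [(75750.0,)]
Query 2 returns: [(303000,)]

Reason: AVG vs SUM give different aggregate values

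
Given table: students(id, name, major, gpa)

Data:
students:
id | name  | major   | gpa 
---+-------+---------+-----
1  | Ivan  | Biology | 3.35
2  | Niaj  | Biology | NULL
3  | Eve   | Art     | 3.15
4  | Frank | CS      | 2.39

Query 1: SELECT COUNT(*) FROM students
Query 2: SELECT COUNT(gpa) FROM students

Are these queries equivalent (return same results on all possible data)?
No, not equivalent

Query 1 returns: [(4,)]
Query 2 returns: [(3,)]

Reason: COUNT(*) includes NULLs, COUNT(column) excludes them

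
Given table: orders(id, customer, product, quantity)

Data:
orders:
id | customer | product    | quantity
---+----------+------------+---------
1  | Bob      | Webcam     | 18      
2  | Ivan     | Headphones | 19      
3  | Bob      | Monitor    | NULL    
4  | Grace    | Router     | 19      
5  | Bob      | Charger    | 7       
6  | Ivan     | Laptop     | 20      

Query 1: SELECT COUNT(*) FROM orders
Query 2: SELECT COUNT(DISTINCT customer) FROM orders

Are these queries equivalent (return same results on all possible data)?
No, not equivalent

Query 1 returns: [(6,)]
Query 2 returns: [(3,)]

Reason: COUNT(*) counts rows, COUNT(DISTINCT customer) counts unique customers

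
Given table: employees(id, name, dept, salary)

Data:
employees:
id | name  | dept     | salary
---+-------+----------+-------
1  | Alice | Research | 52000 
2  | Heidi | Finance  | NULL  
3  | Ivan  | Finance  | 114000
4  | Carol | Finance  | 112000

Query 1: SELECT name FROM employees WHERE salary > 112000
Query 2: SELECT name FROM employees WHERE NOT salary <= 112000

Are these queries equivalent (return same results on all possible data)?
Yes, equivalent

Both queries return: [('Ivan',)]

Reason: Both filter salary > 112000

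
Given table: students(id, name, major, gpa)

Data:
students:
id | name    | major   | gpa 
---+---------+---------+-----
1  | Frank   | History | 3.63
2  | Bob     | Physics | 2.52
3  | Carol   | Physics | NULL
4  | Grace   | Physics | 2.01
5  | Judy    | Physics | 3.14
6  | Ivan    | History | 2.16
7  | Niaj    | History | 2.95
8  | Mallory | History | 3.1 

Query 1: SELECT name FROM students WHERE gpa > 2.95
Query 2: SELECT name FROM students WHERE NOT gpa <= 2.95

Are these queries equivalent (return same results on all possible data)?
Yes, equivalent

Both queries return: [('Frank',), ('Judy',), ('Mallory',)]

Reason: Both filter gpa > 2.95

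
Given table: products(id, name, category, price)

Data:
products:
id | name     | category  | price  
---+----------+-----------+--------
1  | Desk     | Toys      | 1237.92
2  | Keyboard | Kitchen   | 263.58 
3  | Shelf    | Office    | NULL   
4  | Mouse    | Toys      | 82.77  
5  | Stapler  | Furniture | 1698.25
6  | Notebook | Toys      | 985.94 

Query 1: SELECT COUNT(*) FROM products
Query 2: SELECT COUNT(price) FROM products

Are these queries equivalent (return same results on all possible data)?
No, not equivalent

Query 1 returns: [(6,)]
Query 2 returns: [(5,)]

Reason: COUNT(*) includes NULLs, COUNT(column) excludes them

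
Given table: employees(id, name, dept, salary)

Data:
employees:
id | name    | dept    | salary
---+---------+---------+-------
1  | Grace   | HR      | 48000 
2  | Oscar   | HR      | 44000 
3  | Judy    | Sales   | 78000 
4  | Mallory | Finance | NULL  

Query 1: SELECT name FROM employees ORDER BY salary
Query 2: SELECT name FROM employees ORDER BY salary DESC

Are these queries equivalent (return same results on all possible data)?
No, not equivalent

Query 1 returns: [('Mallory',), ('Oscar',), ('Grace',), ('Judy',)]
Query 2 returns: [('Judy',), ('Grace',), ('Oscar',), ('Mallory',)]

Reason: ASC vs DESC gives opposite ordering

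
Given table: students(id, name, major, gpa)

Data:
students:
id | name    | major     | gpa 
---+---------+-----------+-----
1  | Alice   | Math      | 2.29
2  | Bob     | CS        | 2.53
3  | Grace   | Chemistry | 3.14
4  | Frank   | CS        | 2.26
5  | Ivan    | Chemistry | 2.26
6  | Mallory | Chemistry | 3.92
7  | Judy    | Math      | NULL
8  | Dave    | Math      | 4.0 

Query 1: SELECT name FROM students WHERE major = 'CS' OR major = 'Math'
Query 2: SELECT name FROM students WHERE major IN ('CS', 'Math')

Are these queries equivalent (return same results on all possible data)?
Yes, equivalent

Both queries return: [('Alice',), ('Bob',), ('Dave',), ('Frank',), ('Judy',)]

Reason: OR vs IN are equivalent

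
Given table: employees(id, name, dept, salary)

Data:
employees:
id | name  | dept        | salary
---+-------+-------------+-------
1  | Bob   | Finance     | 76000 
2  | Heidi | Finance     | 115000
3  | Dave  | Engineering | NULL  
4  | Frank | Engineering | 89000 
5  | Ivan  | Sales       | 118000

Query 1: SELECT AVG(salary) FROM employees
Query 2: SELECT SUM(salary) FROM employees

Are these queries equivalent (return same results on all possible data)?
No, not equivalent

Query 1 returns: [(99500.0,)]
Query 2 returns: [(398000,)]

Reason: AVG vs SUM give different aggregate values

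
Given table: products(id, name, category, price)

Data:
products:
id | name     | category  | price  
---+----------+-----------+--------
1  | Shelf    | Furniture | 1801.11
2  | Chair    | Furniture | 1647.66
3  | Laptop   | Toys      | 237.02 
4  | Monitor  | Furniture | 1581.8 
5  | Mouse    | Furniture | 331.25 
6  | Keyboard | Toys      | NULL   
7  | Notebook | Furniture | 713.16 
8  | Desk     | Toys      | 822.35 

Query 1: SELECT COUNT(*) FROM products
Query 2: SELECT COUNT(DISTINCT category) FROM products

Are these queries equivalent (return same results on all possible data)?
No, not equivalent

Query 1 returns: [(8,)]
Query 2 returns: [(2,)]

Reason: COUNT(*) counts rows, COUNT(DISTINCT category) counts unique categorys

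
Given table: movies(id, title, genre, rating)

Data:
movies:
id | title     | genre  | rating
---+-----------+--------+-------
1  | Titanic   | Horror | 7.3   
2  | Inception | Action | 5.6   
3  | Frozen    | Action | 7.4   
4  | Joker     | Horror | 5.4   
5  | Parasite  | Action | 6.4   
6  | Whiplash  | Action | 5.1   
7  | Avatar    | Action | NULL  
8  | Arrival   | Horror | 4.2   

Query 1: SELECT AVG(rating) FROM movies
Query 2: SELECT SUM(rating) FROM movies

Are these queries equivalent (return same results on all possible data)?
No, not equivalent

Query 1 returns: [(5.914285714285714,)]
Query 2 returns: [(41.4,)]

Reason: AVG vs SUM give different aggregate values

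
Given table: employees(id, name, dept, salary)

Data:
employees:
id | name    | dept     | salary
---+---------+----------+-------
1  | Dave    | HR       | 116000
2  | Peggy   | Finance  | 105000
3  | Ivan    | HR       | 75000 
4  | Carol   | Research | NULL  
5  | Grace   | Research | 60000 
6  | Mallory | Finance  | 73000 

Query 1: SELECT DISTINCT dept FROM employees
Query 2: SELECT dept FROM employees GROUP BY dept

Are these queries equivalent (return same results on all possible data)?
Yes, equivalent

Both queries return: [('Finance',), ('HR',), ('Research',)]

Reason: Both get unique depts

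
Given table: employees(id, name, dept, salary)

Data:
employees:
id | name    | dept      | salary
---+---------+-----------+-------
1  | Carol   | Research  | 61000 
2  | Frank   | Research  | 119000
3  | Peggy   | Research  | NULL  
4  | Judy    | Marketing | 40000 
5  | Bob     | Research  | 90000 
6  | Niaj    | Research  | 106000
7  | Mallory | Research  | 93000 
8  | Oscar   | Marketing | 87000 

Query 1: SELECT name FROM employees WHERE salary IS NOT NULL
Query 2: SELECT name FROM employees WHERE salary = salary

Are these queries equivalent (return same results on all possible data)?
Yes, equivalent

Both queries return: [('Bob',), ('Carol',), ('Frank',), ('Judy',), ('Mallory',), ('Niaj',), ('Oscar',)]

Reason: IS NOT NULL vs self-equality (both exclude NULLs)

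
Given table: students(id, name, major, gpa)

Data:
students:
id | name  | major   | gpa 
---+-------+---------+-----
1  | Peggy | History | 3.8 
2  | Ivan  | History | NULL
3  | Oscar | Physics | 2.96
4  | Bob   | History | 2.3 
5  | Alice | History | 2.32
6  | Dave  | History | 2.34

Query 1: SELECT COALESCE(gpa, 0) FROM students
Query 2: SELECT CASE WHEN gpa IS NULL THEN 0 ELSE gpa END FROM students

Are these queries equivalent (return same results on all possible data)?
Yes, equivalent

Both queries return: [(0,), (2.3,), (2.32,), (2.34,), (2.96,), (3.8,)]

Reason: COALESCE vs CASE for NULL handling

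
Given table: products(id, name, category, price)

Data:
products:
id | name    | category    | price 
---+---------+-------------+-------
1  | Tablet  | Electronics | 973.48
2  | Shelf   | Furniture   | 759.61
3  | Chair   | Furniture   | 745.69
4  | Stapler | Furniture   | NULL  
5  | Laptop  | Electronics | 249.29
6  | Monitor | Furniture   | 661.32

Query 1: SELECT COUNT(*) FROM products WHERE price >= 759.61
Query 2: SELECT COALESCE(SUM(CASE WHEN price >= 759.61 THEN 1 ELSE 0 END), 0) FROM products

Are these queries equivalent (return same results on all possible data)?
Yes, equivalent

Both queries return: [(2,)]

Reason: COUNT with WHERE vs conditional SUM (COALESCE handles empty-table NULL)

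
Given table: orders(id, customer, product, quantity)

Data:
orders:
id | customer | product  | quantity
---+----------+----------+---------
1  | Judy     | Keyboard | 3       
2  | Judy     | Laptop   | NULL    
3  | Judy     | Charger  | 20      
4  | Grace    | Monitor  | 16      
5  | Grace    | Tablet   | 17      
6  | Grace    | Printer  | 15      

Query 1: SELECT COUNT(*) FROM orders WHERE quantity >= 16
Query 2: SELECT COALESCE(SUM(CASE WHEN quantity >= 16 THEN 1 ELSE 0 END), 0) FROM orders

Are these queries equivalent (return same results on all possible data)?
Yes, equivalent

Both queries return: [(3,)]

Reason: COUNT with WHERE vs conditional SUM (COALESCE handles empty-table NULL)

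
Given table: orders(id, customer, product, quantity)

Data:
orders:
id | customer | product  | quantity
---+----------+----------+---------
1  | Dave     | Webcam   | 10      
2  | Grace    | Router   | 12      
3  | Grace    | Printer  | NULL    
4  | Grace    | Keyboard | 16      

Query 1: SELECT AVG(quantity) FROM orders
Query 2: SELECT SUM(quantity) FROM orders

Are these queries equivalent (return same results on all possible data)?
No, not equivalent

Query 1 returns: [(12.666666666666666,)]
Query 2 returns: [(38,)]

Reason: AVG vs SUM give different aggregate values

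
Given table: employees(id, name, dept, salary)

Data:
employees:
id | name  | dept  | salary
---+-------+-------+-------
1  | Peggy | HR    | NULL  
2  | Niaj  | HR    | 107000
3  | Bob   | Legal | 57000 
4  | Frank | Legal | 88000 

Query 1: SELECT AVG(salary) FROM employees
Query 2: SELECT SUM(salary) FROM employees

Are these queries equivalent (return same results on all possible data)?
No, not equivalent

Query 1 returns: [(84000.0,)]
Query 2 returns: [(252000,)]

Reason: AVG vs SUM give different aggregate values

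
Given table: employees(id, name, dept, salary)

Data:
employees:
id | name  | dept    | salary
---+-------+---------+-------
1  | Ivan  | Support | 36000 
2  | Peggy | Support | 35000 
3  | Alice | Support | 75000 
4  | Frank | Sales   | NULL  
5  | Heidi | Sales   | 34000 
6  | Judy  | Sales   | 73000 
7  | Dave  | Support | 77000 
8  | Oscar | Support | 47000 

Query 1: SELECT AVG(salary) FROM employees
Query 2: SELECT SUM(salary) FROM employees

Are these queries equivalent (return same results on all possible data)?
No, not equivalent

Query 1 returns: [(53857.142857142855,)]
Query 2 returns: [(377000,)]

Reason: AVG vs SUM give different aggregate values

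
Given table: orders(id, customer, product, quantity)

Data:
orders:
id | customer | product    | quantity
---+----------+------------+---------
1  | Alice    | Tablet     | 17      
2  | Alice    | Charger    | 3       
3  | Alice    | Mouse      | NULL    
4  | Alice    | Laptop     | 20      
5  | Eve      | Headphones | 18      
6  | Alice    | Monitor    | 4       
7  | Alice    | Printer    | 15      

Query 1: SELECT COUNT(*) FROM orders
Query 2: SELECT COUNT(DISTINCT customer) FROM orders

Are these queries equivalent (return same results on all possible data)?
No, not equivalent

Query 1 returns: [(7,)]
Query 2 returns: [(2,)]

Reason: COUNT(*) counts rows, COUNT(DISTINCT customer) counts unique customers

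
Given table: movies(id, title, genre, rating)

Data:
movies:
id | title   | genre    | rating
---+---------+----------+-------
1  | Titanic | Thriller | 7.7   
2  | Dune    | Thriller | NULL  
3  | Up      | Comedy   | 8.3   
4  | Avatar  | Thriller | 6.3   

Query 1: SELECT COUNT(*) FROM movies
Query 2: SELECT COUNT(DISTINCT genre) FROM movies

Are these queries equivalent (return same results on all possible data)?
No, not equivalent

Query 1 returns: [(4,)]
Query 2 returns: [(2,)]

Reason: COUNT(*) counts rows, COUNT(DISTINCT genre) counts unique genres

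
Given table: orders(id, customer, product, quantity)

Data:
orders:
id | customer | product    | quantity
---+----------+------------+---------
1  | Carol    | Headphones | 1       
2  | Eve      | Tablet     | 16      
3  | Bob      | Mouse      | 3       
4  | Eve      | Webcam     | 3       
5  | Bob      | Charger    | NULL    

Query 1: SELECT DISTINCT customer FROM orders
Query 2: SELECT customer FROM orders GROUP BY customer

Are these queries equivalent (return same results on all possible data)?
Yes, equivalent

Both queries return: [('Bob',), ('Carol',), ('Eve',)]

Reason: Both get unique customers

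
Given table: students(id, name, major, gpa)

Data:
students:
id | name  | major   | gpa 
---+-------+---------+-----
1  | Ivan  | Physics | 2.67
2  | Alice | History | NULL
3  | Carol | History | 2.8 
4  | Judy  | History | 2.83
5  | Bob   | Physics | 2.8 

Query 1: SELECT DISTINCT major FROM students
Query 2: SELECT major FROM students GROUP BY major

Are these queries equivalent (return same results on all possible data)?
Yes, equivalent

Both queries return: [('History',), ('Physics',)]

Reason: Both get unique majors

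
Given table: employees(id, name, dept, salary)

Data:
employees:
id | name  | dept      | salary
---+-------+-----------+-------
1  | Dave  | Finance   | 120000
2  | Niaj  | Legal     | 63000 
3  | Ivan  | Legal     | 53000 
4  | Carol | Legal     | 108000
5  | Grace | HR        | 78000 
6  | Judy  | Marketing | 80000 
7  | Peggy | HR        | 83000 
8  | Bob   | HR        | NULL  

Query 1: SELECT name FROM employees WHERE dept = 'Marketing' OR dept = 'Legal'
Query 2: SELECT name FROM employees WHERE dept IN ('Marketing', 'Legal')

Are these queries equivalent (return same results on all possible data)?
Yes, equivalent

Both queries return: [('Carol',), ('Ivan',), ('Judy',), ('Niaj',)]

Reason: OR vs IN are equivalent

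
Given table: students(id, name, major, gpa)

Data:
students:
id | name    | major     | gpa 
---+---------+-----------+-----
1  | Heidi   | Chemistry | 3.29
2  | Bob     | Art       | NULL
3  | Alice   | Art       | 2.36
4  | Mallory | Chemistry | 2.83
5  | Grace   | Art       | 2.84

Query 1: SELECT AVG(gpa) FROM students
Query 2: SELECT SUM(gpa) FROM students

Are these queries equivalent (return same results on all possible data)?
No, not equivalent

Query 1 returns: [(2.83,)]
Query 2 returns: [(11.32,)]

Reason: AVG vs SUM give different aggregate values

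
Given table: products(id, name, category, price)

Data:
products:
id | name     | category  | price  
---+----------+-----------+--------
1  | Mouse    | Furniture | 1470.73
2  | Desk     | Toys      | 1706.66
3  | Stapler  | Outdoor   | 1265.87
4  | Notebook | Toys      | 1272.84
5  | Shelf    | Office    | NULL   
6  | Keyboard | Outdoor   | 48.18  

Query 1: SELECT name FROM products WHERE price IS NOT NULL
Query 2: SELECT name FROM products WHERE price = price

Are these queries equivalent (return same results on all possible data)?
Yes, equivalent

Both queries return: [('Desk',), ('Keyboard',), ('Mouse',), ('Notebook',), ('Stapler',)]

Reason: IS NOT NULL vs self-equality (both exclude NULLs)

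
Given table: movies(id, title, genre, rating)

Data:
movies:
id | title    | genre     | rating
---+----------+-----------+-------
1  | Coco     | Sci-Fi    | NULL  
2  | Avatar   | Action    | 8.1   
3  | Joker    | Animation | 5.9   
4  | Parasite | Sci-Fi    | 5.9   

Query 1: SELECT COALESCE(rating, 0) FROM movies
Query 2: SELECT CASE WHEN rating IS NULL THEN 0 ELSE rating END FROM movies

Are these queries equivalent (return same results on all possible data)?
Yes, equivalent

Both queries return: [(0,), (5.9,), (5.9,), (8.1,)]

Reason: COALESCE vs CASE for NULL handling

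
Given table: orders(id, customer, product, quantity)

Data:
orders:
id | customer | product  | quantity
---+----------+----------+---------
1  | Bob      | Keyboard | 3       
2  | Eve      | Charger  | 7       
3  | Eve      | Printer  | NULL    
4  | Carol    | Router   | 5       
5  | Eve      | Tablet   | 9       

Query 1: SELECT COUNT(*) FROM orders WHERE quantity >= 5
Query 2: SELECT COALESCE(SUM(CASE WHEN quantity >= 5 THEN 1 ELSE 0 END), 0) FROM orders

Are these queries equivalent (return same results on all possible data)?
Yes, equivalent

Both queries return: [(3,)]

Reason: COUNT with WHERE vs conditional SUM (COALESCE handles empty-table NULL)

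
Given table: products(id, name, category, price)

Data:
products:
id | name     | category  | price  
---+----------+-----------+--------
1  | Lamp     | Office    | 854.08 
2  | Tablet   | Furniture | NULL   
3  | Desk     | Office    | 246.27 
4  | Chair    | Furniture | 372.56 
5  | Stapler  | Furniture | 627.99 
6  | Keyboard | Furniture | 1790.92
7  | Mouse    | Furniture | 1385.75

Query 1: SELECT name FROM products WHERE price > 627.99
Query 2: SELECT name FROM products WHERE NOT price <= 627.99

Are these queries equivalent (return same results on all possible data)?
Yes, equivalent

Both queries return: [('Keyboard',), ('Lamp',), ('Mouse',)]

Reason: Both filter price > 627.99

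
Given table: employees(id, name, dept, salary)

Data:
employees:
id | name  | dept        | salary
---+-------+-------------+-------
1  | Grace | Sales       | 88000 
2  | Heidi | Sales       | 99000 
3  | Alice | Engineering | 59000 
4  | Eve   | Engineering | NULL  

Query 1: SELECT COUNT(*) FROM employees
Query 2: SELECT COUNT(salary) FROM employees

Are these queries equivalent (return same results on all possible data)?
No, not equivalent

Query 1 returns: [(4,)]
Query 2 returns: [(3,)]

Reason: COUNT(*) includes NULLs, COUNT(column) excludes them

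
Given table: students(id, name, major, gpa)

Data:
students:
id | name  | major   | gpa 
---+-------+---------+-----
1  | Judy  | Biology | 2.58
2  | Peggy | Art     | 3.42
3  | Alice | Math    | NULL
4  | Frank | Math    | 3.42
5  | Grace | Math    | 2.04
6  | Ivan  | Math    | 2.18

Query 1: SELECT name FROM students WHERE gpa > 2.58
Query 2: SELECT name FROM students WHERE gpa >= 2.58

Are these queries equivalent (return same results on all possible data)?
No, not equivalent

Query 1 returns: [('Peggy',), ('Frank',)]
Query 2 returns: [('Judy',), ('Peggy',), ('Frank',)]

Reason: > vs >= gives different results when gpa = 2.58 exists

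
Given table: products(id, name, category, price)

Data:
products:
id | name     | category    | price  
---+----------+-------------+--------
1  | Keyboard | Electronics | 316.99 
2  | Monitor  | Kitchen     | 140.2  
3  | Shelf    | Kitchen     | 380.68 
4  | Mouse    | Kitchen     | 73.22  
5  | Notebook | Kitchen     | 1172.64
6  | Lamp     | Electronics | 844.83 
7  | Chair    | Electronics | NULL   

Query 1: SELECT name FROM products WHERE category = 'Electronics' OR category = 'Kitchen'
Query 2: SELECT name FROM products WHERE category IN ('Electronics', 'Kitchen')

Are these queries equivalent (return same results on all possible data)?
Yes, equivalent

Both queries return: [('Chair',), ('Keyboard',), ('Lamp',), ('Monitor',), ('Mouse',), ('Notebook',), ('Shelf',)]

Reason: OR vs IN are equivalent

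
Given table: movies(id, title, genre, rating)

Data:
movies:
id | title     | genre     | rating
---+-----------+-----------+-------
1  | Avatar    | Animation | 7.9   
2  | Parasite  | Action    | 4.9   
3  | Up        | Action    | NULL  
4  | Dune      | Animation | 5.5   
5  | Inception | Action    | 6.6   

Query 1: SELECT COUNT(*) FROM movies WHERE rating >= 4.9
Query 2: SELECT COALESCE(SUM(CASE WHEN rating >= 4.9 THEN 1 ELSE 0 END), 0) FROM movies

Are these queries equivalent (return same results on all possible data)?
Yes, equivalent

Both queries return: [(4,)]

Reason: COUNT with WHERE vs conditional SUM (COALESCE handles empty-table NULL)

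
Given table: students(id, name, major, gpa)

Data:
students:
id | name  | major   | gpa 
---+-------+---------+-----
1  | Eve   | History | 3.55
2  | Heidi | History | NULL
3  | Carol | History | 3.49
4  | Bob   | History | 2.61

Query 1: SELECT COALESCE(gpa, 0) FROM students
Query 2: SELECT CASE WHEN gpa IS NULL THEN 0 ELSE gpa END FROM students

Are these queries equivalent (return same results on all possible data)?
Yes, equivalent

Both queries return: [(0,), (2.61,), (3.49,), (3.55,)]

Reason: COALESCE vs CASE for NULL handling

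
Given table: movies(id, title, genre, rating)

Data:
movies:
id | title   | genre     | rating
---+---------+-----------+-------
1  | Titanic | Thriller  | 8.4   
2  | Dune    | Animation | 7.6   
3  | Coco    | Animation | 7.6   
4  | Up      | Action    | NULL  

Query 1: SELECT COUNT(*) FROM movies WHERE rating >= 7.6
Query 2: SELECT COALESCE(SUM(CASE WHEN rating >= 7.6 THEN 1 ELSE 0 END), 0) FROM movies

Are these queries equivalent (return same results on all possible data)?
Yes, equivalent

Both queries return: [(3,)]

Reason: COUNT with WHERE vs conditional SUM (COALESCE handles empty-table NULL)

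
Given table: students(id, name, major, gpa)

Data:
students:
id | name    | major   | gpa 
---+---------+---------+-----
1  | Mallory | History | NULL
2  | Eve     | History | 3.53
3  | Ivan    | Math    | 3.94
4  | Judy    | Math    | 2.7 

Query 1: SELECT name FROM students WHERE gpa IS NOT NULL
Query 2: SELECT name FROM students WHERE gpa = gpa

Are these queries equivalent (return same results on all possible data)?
Yes, equivalent

Both queries return: [('Eve',), ('Ivan',), ('Judy',)]

Reason: IS NOT NULL vs self-equality (both exclude NULLs)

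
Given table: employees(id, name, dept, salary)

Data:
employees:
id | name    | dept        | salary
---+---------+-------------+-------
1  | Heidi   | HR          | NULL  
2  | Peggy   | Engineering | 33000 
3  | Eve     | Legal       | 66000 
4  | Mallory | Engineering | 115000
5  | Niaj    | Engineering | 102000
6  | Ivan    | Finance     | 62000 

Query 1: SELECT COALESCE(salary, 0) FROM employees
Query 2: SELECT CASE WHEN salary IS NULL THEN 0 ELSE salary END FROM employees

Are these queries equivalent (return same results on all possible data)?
Yes, equivalent

Both queries return: [(0,), (33000,), (62000,), (66000,), (102000,), (115000,)]

Reason: COALESCE vs CASE for NULL handling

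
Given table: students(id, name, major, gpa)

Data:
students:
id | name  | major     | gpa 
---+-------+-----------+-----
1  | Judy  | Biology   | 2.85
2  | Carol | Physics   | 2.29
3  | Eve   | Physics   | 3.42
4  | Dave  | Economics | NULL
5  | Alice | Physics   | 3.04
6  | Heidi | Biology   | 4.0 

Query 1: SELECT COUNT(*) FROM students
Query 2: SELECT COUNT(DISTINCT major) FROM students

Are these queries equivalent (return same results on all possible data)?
No, not equivalent

Query 1 returns: [(6,)]
Query 2 returns: [(3,)]

Reason: COUNT(*) counts rows, COUNT(DISTINCT major) counts unique majors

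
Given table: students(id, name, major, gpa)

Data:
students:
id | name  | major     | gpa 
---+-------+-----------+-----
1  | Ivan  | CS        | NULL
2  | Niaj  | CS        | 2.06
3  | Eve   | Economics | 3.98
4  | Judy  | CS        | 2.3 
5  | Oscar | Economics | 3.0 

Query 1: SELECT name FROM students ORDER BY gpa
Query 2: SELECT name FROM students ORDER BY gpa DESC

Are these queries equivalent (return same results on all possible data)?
No, not equivalent

Query 1 returns: [('Ivan',), ('Niaj',), ('Judy',), ('Oscar',), ('Eve',)]
Query 2 returns: [('Eve',), ('Oscar',), ('Judy',), ('Niaj',), ('Ivan',)]

Reason: ASC vs DESC gives opposite ordering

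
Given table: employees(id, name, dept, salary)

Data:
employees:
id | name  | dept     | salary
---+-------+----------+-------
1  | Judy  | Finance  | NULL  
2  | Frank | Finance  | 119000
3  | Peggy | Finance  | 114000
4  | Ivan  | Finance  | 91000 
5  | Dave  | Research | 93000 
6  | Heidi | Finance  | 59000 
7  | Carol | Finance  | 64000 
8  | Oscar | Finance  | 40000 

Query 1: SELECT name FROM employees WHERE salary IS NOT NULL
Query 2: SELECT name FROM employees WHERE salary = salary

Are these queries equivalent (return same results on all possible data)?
Yes, equivalent

Both queries return: [('Carol',), ('Dave',), ('Frank',), ('Heidi',), ('Ivan',), ('Oscar',), ('Peggy',)]

Reason: IS NOT NULL vs self-equality (both exclude NULLs)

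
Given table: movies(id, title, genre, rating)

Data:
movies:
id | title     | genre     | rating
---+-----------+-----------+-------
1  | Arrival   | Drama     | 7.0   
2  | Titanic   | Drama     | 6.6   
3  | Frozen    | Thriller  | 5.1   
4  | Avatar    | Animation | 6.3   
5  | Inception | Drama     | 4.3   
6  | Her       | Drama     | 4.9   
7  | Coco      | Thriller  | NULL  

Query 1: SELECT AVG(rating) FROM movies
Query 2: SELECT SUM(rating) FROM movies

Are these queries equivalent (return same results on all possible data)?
No, not equivalent

Query 1 returns: [(5.7,)]
Query 2 returns: [(34.2,)]

Reason: AVG vs SUM give different aggregate values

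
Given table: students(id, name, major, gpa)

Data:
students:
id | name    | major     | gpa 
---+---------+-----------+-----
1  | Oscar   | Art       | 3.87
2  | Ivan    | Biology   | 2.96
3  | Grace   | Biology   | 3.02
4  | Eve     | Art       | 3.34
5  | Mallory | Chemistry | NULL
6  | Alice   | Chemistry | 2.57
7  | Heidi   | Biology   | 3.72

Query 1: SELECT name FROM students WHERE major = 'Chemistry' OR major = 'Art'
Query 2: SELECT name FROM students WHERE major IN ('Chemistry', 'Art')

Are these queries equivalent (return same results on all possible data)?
Yes, equivalent

Both queries return: [('Alice',), ('Eve',), ('Mallory',), ('Oscar',)]

Reason: OR vs IN are equivalent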